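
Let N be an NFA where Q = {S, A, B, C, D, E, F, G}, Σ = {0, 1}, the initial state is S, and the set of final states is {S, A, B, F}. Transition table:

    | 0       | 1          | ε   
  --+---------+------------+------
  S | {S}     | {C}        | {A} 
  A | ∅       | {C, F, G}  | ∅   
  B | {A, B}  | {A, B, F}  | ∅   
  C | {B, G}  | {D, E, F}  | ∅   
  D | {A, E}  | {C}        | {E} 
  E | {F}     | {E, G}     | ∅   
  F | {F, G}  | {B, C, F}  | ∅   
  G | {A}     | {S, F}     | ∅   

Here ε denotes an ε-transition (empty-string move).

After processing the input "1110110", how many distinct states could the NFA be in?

Start: ε-closure({S}) = {S, A}.
Read '1': {S, A} → {C, F, G}.
Read '1': {C, F, G} → {S, A, B, C, D, E, F}.
Read '1': {S, A, B, C, D, E, F} → {A, B, C, D, E, F, G}.
Read '0': {A, B, C, D, E, F, G} → {A, B, E, F, G}.
Read '1': {A, B, E, F, G} → {S, A, B, C, E, F, G}.
Read '1': {S, A, B, C, E, F, G} → {S, A, B, C, D, E, F, G}.
Read '0': {S, A, B, C, D, E, F, G} → {S, A, B, E, F, G}.
That set has 6 states.

6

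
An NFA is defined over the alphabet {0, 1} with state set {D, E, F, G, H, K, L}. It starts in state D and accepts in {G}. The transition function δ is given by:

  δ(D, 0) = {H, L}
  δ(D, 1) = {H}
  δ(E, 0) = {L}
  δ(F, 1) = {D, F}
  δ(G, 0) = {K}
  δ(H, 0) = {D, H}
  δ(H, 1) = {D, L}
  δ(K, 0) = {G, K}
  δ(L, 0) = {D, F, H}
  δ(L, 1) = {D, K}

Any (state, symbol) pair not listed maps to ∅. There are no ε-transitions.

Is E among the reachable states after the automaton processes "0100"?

No

Start in {D}.
Read '0': D→{H, L}; now {H, L}.
Read '1': H→{D, L}, L→{D, K}; now {D, K, L}.
Read '0': D→{H, L}, K→{G, K}, L→{D, F, H}; now {D, F, G, H, K, L}.
Read '0': D→{H, L}, F→∅, G→{K}, H→{D, H}, K→{G, K}, L→{D, F, H}; now {D, F, G, H, K, L}.
State E is not in {D, F, G, H, K, L}.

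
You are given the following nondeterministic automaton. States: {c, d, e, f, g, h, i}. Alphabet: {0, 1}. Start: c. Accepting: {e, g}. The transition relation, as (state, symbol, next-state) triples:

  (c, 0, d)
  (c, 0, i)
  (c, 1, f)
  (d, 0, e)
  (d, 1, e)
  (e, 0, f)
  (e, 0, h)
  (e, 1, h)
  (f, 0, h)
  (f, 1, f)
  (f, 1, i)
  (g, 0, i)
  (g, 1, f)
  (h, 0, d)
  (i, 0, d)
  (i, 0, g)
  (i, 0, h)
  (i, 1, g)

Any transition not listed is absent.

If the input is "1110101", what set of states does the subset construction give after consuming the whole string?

Start in {c}.
Read '1': c→{f}; now {f}.
Read '1': f→{f, i}; now {f, i}.
Read '1': f→{f, i}, i→{g}; now {f, g, i}.
Read '0': f→{h}, g→{i}, i→{d, g, h}; now {d, g, h, i}.
Read '1': d→{e}, g→{f}, h→∅, i→{g}; now {e, f, g}.
Read '0': e→{f, h}, f→{h}, g→{i}; now {f, h, i}.
Read '1': f→{f, i}, h→∅, i→{g}; now {f, g, i}.

{f, g, i}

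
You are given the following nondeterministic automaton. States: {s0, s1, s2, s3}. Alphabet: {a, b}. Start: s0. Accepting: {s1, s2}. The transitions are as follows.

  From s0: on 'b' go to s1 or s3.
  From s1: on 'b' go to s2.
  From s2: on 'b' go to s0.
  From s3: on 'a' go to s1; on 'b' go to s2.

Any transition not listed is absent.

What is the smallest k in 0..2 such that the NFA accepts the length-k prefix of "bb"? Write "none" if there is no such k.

Start in {s0}.
Read 'b': s0→{s1, s3}; now {s1, s3}.
None of the earlier sets intersect F, but {s1, s3} does.

1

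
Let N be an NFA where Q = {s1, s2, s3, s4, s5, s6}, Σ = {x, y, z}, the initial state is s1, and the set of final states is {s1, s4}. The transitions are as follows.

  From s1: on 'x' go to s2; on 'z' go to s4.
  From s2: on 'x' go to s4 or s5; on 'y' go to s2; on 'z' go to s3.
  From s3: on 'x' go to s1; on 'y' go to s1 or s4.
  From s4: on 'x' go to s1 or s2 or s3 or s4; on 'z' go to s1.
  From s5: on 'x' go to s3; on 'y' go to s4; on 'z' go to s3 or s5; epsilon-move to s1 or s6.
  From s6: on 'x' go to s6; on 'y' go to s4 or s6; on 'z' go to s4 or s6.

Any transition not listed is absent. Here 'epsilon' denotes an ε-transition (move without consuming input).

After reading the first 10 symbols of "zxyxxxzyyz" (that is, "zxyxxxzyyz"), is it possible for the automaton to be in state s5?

No

Start in {s1}.
Read 'z': {s1} → {s4}.
Read 'x': {s4} → {s1, s2, s3, s4}.
Read 'y': {s1, s2, s3, s4} → {s1, s2, s4}.
Read 'x': {s1, s2, s4} → {s1, s2, s3, s4, s5, s6}.
Read 'x': {s1, s2, s3, s4, s5, s6} → {s1, s2, s3, s4, s5, s6}.
Read 'x': {s1, s2, s3, s4, s5, s6} → {s1, s2, s3, s4, s5, s6}.
Read 'z': {s1, s2, s3, s4, s5, s6} → {s1, s3, s4, s5, s6}.
Read 'y': {s1, s3, s4, s5, s6} → {s1, s4, s6}.
Read 'y': {s1, s4, s6} → {s4, s6}.
Read 'z': {s4, s6} → {s1, s4, s6}.
State s5 is not in {s1, s4, s6}.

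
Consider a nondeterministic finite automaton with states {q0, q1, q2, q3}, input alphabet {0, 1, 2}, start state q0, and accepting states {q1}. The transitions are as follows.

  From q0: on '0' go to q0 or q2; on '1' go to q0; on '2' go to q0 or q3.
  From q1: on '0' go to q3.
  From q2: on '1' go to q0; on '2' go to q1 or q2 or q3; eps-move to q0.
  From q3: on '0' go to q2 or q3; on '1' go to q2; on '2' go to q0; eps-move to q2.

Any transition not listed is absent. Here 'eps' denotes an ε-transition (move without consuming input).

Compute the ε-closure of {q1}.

{q1}

Begin with {q1}.
No ε-moves leave this set, so the closure equals the set itself.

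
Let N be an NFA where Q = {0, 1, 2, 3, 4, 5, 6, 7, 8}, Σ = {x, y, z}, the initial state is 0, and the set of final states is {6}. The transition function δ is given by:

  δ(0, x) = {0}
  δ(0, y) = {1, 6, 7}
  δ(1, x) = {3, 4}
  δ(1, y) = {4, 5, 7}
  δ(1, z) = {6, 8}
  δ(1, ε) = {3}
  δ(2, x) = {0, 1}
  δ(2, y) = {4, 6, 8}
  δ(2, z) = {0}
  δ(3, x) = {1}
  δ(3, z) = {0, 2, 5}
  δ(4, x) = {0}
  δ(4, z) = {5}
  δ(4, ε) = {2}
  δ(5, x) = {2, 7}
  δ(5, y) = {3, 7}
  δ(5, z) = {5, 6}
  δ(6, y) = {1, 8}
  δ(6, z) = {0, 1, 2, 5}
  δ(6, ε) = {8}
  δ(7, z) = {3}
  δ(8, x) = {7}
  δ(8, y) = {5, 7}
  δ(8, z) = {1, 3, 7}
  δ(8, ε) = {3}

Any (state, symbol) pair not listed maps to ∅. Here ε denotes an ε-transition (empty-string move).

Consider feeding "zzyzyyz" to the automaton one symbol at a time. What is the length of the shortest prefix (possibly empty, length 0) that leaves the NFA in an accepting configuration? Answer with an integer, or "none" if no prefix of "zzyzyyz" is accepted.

none

Start in {0}.
Read 'z': 0→∅; now ∅.
The set is empty and remains empty for the remaining 6 symbols.
No reachable set along the way intersects F.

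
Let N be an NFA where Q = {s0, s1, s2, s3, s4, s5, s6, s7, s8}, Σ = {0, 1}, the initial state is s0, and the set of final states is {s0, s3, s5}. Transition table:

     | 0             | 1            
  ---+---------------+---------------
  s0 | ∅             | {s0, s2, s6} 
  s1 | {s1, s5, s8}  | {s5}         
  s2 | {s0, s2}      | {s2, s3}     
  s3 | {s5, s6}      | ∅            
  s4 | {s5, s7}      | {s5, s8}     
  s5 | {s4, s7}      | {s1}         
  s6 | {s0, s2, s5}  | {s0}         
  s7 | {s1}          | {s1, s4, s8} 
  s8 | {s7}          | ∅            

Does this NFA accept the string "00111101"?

No

Start in {s0}.
Read '0': s0→∅; now ∅.
The set is empty and remains empty for the remaining 7 symbols.
The final set ∅ contains no accepting state.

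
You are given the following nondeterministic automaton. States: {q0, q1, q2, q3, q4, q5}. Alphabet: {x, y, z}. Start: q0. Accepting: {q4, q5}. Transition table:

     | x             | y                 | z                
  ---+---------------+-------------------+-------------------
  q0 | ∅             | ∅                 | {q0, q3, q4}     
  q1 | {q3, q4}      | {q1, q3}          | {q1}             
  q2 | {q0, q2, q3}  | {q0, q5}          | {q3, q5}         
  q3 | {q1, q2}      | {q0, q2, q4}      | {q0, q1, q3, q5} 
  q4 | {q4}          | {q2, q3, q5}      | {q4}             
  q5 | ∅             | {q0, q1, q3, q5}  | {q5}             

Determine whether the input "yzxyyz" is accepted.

Start in {q0}.
Read 'y': q0→∅; now ∅.
The set is empty and remains empty for the remaining 5 symbols.
The final set ∅ contains no accepting state.

No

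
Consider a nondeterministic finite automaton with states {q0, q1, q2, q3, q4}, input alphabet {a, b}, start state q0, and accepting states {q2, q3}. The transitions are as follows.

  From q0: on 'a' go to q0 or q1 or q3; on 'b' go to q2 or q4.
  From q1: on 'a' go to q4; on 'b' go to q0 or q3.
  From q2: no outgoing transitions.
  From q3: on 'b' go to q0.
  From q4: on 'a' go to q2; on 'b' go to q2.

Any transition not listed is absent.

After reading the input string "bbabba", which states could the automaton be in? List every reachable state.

∅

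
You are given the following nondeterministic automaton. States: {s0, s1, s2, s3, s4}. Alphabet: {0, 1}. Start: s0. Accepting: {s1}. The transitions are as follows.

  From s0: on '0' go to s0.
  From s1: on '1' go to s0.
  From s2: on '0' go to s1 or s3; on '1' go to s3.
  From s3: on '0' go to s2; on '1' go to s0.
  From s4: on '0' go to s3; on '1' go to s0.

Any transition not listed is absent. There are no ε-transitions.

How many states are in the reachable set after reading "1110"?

0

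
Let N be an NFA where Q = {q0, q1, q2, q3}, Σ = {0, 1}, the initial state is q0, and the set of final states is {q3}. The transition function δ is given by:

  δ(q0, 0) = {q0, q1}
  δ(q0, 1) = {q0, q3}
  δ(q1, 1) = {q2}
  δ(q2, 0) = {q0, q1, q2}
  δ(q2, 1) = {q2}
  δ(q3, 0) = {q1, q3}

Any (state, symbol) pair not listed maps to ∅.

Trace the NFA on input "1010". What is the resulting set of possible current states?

Start in {q0}.
Read '1': q0→{q0, q3}; now {q0, q3}.
Read '0': q0→{q0, q1}, q3→{q1, q3}; now {q0, q1, q3}.
Read '1': q0→{q0, q3}, q1→{q2}, q3→∅; now {q0, q2, q3}.
Read '0': q0→{q0, q1}, q2→{q0, q1, q2}, q3→{q1, q3}; now {q0, q1, q2, q3}.

{q0, q1, q2, q3}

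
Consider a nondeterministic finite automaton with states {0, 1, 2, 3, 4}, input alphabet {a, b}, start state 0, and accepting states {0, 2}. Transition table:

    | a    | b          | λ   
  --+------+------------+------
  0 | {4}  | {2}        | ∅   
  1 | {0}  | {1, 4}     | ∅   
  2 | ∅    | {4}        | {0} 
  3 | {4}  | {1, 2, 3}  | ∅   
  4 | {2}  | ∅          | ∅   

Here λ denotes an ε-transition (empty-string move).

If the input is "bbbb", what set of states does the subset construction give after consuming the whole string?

Start in {0}.
Read 'b': 0→{2}; union {2}; ε-closure = {0, 2}.
Read 'b': 0→{2}, 2→{4}; union {2, 4}; ε-closure = {0, 2, 4}.
Read 'b': 0→{2}, 2→{4}, 4→∅; union {2, 4}; ε-closure = {0, 2, 4}.
Read 'b': 0→{2}, 2→{4}, 4→∅; union {2, 4}; ε-closure = {0, 2, 4}.

{0, 2, 4}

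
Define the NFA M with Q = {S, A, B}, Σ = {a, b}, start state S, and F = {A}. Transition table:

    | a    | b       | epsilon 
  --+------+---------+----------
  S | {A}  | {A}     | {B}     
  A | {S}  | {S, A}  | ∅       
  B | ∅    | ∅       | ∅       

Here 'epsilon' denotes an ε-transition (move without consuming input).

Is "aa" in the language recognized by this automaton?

No

Start: ε-closure({S}) = {S, B}.
Read 'a': S→{A}, B→∅; now {A}.
Read 'a': A→{S}; union {S}; ε-closure = {S, B}.
The final set {S, B} contains no accepting state.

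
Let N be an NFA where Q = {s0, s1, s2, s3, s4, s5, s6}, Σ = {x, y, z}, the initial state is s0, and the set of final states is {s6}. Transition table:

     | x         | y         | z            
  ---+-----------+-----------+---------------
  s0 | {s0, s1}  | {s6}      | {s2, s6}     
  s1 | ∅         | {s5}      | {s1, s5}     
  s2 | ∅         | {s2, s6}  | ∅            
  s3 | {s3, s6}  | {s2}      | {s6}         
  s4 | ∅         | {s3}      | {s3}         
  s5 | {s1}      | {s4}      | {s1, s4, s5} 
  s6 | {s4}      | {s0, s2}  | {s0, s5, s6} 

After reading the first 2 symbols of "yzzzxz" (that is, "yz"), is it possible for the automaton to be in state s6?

Start in {s0}.
Read 'y': {s0} → {s6}.
Read 'z': {s6} → {s0, s5, s6}.
State s6 is in {s0, s5, s6}.

Yes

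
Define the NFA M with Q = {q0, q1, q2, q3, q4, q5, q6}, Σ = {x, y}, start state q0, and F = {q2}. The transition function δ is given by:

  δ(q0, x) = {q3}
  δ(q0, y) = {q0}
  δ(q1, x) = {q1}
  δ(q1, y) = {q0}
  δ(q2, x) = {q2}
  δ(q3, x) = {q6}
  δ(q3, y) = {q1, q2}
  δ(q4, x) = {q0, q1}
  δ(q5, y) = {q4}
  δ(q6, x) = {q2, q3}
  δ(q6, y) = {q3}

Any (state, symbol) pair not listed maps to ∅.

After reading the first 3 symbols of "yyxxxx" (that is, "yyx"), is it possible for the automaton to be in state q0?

No

Start in {q0}.
Read 'y': q0→{q0}; now {q0}.
Read 'y': q0→{q0}; now {q0}.
Read 'x': q0→{q3}; now {q3}.
State q0 is not in {q3}.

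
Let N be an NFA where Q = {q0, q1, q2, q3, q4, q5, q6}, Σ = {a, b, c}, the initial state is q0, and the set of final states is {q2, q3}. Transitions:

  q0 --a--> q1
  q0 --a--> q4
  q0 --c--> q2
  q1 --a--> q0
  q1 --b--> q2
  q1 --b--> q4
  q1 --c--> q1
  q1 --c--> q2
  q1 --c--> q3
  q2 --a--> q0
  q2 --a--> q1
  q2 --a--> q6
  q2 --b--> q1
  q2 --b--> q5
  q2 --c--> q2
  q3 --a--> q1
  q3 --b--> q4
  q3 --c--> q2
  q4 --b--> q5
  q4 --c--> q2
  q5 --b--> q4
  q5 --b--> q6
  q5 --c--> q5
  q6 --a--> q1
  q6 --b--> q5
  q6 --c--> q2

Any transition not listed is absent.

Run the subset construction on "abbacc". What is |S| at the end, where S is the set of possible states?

Start in {q0}.
Read 'a': {q0} → {q1, q4}.
Read 'b': {q1, q4} → {q2, q4, q5}.
Read 'b': {q2, q4, q5} → {q1, q4, q5, q6}.
Read 'a': {q1, q4, q5, q6} → {q0, q1}.
Read 'c': {q0, q1} → {q1, q2, q3}.
Read 'c': {q1, q2, q3} → {q1, q2, q3}.
That set has 3 states.

3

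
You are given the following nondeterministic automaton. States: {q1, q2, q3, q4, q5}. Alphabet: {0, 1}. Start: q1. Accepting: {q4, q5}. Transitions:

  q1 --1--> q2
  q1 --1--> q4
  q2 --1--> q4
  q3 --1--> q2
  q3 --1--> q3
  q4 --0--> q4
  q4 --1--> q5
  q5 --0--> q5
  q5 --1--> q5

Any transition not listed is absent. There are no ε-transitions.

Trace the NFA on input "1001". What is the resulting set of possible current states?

Start in {q1}.
Read '1': {q1} → {q2, q4}.
Read '0': {q2, q4} → {q4}.
Read '0': {q4} → {q4}.
Read '1': {q4} → {q5}.

{q5}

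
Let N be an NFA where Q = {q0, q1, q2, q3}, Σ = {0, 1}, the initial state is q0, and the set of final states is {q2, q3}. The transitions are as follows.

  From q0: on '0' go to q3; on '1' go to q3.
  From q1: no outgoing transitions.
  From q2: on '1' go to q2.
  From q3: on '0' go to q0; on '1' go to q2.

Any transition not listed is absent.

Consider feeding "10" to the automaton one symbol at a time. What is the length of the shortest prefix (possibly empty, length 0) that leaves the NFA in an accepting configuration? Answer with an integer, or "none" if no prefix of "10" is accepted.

1

Start in {q0}.
Read '1': q0→{q3}; now {q3}.
None of the earlier sets intersect F, but {q3} does.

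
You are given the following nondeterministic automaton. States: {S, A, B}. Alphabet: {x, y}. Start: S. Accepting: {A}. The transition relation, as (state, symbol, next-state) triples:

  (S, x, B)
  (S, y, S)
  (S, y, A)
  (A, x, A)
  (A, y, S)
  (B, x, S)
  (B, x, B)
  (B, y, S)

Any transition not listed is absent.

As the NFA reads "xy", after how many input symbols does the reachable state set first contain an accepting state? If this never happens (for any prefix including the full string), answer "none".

none

Start in {S}.
Read 'x': {S} → {B}.
Read 'y': {B} → {S}.
No reachable set along the way intersects F.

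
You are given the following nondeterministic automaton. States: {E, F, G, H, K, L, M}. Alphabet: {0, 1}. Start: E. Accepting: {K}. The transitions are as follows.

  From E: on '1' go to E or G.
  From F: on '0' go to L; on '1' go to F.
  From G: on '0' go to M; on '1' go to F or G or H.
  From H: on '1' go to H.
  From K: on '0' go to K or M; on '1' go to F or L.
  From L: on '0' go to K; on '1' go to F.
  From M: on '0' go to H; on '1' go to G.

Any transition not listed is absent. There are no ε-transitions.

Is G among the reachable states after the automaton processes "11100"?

Start in {E}.
Read '1': {E} → {E, G}.
Read '1': {E, G} → {E, F, G, H}.
Read '1': {E, F, G, H} → {E, F, G, H}.
Read '0': {E, F, G, H} → {L, M}.
Read '0': {L, M} → {H, K}.
State G is not in {H, K}.

No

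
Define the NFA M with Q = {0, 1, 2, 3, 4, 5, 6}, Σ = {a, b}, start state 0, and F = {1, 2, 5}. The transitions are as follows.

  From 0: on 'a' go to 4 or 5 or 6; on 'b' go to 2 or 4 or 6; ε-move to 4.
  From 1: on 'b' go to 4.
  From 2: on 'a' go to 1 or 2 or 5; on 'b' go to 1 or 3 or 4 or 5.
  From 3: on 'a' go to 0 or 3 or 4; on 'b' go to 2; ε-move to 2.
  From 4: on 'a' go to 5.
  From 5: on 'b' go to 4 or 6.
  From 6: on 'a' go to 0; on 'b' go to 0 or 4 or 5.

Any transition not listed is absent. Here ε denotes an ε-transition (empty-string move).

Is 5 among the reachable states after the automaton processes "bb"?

Start: ε-closure({0}) = {0, 4}.
Read 'b': 0→{2, 4, 6}, 4→∅; now {2, 4, 6}.
Read 'b': 2→{1, 3, 4, 5}, 4→∅, 6→{0, 4, 5}; union {0, 1, 3, 4, 5}; ε-closure = {0, 1, 2, 3, 4, 5}.
State 5 is in {0, 1, 2, 3, 4, 5}.

Yes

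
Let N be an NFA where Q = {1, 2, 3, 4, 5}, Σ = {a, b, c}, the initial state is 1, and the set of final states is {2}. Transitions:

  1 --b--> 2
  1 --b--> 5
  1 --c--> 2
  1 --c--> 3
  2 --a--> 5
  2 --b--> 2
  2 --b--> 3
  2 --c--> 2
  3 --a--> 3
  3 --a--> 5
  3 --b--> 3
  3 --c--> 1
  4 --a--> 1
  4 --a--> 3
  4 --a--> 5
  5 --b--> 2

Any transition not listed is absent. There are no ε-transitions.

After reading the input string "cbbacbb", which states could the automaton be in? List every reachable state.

{2, 3}

Start in {1}.
Read 'c': 1→{2, 3}; now {2, 3}.
Read 'b': 2→{2, 3}, 3→{3}; now {2, 3}.
Read 'b': 2→{2, 3}, 3→{3}; now {2, 3}.
Read 'a': 2→{5}, 3→{3, 5}; now {3, 5}.
Read 'c': 3→{1}, 5→∅; now {1}.
Read 'b': 1→{2, 5}; now {2, 5}.
Read 'b': 2→{2, 3}, 5→{2}; now {2, 3}.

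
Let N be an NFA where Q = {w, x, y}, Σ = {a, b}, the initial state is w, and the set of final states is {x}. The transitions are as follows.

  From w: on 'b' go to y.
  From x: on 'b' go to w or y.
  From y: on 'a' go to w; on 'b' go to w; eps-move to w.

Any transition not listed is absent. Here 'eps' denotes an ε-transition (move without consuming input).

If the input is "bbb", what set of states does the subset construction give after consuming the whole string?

Start in {w}.
Read 'b': w→{y}; union {y}; ε-closure = {w, y}.
Read 'b': w→{y}, y→{w}; now {w, y}.
Read 'b': w→{y}, y→{w}; now {w, y}.

{w, y}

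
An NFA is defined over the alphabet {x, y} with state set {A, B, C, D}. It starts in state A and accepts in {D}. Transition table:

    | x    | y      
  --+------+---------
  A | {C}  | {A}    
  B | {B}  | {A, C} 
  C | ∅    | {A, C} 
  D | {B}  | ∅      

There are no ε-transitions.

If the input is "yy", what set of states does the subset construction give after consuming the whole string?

{A}

Start in {A}.
Read 'y': {A} → {A}.
Read 'y': {A} → {A}.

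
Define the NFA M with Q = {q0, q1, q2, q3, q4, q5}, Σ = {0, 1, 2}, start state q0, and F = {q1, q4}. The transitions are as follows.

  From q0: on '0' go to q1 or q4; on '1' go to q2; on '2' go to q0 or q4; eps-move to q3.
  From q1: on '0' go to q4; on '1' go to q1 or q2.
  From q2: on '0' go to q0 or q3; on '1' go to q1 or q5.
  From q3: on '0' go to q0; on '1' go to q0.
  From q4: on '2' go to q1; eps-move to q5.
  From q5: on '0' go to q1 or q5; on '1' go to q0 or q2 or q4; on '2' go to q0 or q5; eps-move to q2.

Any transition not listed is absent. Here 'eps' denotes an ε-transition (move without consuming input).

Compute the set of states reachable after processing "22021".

{q0, q1, q2, q3, q4, q5}

Start: ε-closure({q0}) = {q0, q3}.
Read '2': q0→{q0, q4}, q3→∅; union {q0, q4}; ε-closure = {q0, q2, q3, q4, q5}.
Read '2': q0→{q0, q4}, q2→∅, q3→∅, q4→{q1}, q5→{q0, q5}; union {q0, q1, q4, q5}; ε-closure = {q0, q1, q2, q3, q4, q5}.
Read '0': q0→{q1, q4}, q1→{q4}, q2→{q0, q3}, q3→{q0}, q4→∅, q5→{q1, q5}; union {q0, q1, q3, q4, q5}; ε-closure = {q0, q1, q2, q3, q4, q5}.
Read '2': q0→{q0, q4}, q1→∅, q2→∅, q3→∅, q4→{q1}, q5→{q0, q5}; union {q0, q1, q4, q5}; ε-closure = {q0, q1, q2, q3, q4, q5}.
Read '1': q0→{q2}, q1→{q1, q2}, q2→{q1, q5}, q3→{q0}, q4→∅, q5→{q0, q2, q4}; union {q0, q1, q2, q4, q5}; ε-closure = {q0, q1, q2, q3, q4, q5}.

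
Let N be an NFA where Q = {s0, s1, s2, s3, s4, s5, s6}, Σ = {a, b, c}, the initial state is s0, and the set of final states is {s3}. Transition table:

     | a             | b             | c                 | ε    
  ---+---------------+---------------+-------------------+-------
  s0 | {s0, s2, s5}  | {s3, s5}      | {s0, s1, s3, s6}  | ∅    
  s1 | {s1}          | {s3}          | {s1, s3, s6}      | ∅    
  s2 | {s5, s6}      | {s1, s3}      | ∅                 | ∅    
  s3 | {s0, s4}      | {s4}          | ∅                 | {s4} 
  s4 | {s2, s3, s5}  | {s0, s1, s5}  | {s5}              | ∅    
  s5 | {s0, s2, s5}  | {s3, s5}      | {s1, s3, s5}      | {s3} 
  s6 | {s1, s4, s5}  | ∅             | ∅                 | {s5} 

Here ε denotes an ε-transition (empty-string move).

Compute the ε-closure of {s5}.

Begin with {s5}.
ε-move s5 → s3; add s3.
ε-move s3 → s4; add s4.

{s3, s4, s5}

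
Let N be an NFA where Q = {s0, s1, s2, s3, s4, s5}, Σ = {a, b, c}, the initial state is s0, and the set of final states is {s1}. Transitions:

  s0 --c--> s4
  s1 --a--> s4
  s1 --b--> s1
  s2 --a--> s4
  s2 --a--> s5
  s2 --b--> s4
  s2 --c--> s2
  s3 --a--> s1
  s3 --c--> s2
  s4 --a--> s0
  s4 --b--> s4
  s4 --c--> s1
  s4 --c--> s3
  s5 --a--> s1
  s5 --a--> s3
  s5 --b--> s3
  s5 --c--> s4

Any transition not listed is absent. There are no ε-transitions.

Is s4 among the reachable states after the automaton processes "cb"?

Yes

Start in {s0}.
Read 'c': {s0} → {s4}.
Read 'b': {s4} → {s4}.
State s4 is in {s4}.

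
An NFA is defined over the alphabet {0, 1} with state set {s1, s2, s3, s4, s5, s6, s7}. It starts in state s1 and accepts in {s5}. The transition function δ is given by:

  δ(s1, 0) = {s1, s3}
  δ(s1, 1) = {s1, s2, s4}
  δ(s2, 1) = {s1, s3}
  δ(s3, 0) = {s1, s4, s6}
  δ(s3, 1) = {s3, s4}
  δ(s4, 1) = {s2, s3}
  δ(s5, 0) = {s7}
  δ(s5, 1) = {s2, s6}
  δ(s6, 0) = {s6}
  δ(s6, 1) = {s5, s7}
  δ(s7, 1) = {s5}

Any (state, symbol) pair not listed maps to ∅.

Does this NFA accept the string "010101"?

Yes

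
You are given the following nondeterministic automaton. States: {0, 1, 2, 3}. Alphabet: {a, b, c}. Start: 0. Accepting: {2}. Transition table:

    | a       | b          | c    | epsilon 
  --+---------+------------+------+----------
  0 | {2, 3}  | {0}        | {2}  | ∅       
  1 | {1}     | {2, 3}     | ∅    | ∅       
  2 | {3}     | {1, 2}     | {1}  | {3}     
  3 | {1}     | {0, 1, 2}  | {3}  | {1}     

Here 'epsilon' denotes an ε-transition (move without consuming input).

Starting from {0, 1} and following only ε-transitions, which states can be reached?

{0, 1}

Begin with {0, 1}.
No ε-moves leave this set, so the closure equals the set itself.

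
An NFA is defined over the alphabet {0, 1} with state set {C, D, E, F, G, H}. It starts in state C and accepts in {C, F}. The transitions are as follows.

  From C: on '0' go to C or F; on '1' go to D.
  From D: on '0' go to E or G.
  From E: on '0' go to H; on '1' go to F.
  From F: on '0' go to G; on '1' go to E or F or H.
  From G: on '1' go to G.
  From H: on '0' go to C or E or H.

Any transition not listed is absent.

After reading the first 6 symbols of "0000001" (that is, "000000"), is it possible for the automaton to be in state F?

Start in {C}.
Read '0': {C} → {C, F}.
Read '0': {C, F} → {C, F, G}.
Read '0': {C, F, G} → {C, F, G}.
Read '0': {C, F, G} → {C, F, G}.
Read '0': {C, F, G} → {C, F, G}.
Read '0': {C, F, G} → {C, F, G}.
State F is in {C, F, G}.

Yes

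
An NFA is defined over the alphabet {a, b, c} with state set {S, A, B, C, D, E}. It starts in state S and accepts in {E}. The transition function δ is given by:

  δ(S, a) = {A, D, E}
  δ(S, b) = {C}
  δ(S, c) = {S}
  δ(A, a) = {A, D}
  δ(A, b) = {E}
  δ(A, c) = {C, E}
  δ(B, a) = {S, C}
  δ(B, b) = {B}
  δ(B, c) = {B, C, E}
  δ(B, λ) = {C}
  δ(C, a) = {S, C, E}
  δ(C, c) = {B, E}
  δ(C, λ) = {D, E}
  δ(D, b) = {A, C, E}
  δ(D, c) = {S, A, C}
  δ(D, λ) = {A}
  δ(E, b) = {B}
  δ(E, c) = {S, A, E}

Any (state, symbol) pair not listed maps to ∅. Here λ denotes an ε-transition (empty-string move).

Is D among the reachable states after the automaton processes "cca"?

Yes

Start in {S}.
Read 'c': S→{S}; now {S}.
Read 'c': S→{S}; now {S}.
Read 'a': S→{A, D, E}; now {A, D, E}.
State D is in {A, D, E}.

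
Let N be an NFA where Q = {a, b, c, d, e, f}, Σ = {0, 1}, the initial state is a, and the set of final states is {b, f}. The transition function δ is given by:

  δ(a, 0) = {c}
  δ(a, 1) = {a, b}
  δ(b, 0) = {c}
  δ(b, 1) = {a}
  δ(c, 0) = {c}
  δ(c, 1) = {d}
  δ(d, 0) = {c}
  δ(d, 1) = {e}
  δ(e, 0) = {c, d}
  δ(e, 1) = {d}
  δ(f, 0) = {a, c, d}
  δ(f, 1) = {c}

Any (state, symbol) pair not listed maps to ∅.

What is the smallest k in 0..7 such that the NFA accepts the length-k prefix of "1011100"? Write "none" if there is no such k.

Start in {a}.
Read '1': {a} → {a, b}.
None of the earlier sets intersect F, but {a, b} does.

1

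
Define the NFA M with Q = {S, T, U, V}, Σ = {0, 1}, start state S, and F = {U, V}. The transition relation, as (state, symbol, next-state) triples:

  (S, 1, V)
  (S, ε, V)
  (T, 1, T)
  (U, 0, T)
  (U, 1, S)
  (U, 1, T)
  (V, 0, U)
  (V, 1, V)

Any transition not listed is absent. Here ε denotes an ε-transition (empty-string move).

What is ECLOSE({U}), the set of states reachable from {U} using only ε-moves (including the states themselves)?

{U}

Begin with {U}.
No ε-moves leave this set, so the closure equals the set itself.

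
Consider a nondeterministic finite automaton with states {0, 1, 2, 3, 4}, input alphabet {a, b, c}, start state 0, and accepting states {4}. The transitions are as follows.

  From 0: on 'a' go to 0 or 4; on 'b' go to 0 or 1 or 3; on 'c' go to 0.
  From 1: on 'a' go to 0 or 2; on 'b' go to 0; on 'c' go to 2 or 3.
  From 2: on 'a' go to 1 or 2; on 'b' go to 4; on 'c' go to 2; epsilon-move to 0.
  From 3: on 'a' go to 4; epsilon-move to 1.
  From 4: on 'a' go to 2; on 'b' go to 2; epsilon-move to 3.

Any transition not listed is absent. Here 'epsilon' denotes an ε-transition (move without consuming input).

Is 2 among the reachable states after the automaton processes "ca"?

No

Start in {0}.
Read 'c': {0} → {0}.
Read 'a': {0} → {0, 1, 3, 4}.
State 2 is not in {0, 1, 3, 4}.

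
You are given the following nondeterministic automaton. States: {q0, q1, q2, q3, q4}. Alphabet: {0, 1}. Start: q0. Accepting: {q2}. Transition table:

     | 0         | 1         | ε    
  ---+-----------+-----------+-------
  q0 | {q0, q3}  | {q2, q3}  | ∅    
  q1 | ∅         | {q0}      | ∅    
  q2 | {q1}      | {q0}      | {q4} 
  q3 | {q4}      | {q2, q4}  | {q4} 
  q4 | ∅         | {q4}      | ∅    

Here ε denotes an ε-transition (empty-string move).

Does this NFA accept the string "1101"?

Yes

Start in {q0}.
Read '1': q0→{q2, q3}; union {q2, q3}; ε-closure = {q2, q3, q4}.
Read '1': q2→{q0}, q3→{q2, q4}, q4→{q4}; now {q0, q2, q4}.
Read '0': q0→{q0, q3}, q2→{q1}, q4→∅; union {q0, q1, q3}; ε-closure = {q0, q1, q3, q4}.
Read '1': q0→{q2, q3}, q1→{q0}, q3→{q2, q4}, q4→{q4}; now {q0, q2, q3, q4}.
The final set {q0, q2, q3, q4} contains the accepting state q2.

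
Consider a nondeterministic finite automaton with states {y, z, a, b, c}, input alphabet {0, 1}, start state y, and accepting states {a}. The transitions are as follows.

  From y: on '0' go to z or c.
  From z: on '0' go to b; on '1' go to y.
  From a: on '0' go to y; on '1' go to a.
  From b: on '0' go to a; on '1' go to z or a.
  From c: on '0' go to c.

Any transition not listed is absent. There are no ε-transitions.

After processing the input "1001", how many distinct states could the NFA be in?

0

Start in {y}.
Read '1': y→∅; now ∅.
The set is empty and remains empty for the remaining 3 symbols.
That set has 0 states.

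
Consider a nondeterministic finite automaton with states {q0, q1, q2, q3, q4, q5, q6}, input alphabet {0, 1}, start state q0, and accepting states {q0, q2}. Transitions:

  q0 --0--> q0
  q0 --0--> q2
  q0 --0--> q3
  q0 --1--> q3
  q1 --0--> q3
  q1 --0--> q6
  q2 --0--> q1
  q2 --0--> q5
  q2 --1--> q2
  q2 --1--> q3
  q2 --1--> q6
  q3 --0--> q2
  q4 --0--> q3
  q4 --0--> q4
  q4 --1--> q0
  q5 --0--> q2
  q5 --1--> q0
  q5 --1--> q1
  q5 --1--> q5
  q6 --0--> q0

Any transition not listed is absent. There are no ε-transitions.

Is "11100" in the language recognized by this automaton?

No

Start in {q0}.
Read '1': q0→{q3}; now {q3}.
Read '1': q3→∅; now ∅.
The set is empty and remains empty for the remaining 3 symbols.
The final set ∅ contains no accepting state.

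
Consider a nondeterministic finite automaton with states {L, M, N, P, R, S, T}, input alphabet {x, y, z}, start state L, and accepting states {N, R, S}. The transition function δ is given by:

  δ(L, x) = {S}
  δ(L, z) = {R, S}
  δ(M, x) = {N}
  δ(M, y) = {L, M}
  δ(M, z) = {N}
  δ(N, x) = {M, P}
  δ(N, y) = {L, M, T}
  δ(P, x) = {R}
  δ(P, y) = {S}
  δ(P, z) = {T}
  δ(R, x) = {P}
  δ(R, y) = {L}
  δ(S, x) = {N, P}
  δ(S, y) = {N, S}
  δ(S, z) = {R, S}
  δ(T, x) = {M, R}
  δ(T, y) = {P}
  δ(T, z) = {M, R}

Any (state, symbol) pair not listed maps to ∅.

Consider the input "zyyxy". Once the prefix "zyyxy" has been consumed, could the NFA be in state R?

Start in {L}.
Read 'z': {L} → {R, S}.
Read 'y': {R, S} → {L, N, S}.
Read 'y': {L, N, S} → {L, M, N, S, T}.
Read 'x': {L, M, N, S, T} → {M, N, P, R, S}.
Read 'y': {M, N, P, R, S} → {L, M, N, S, T}.
State R is not in {L, M, N, S, T}.

No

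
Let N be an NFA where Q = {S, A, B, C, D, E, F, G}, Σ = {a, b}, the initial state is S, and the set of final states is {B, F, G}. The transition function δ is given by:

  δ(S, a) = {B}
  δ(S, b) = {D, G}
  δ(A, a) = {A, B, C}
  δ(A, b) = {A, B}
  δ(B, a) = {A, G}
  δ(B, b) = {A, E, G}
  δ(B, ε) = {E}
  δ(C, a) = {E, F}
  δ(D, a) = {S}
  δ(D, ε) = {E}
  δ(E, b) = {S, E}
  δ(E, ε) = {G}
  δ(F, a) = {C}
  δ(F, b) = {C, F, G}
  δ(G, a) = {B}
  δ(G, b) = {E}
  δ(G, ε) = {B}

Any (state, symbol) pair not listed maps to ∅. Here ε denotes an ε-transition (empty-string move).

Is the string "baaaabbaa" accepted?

Start in {S}.
Read 'b': S→{D, G}; union {D, G}; ε-closure = {B, D, E, G}.
Read 'a': B→{A, G}, D→{S}, E→∅, G→{B}; union {S, A, B, G}; ε-closure = {S, A, B, E, G}.
Read 'a': S→{B}, A→{A, B, C}, B→{A, G}, E→∅, G→{B}; union {A, B, C, G}; ε-closure = {A, B, C, E, G}.
Read 'a': A→{A, B, C}, B→{A, G}, C→{E, F}, E→∅, G→{B}; now {A, B, C, E, F, G}.
Read 'a': A→{A, B, C}, B→{A, G}, C→{E, F}, E→∅, F→{C}, G→{B}; now {A, B, C, E, F, G}.
Read 'b': A→{A, B}, B→{A, E, G}, C→∅, E→{S, E}, F→{C, F, G}, G→{E}; now {S, A, B, C, E, F, G}.
Read 'b': S→{D, G}, A→{A, B}, B→{A, E, G}, C→∅, E→{S, E}, F→{C, F, G}, G→{E}; now {S, A, B, C, D, E, F, G}.
Read 'a': S→{B}, A→{A, B, C}, B→{A, G}, C→{E, F}, D→{S}, E→∅, F→{C}, G→{B}; now {S, A, B, C, E, F, G}.
Read 'a': S→{B}, A→{A, B, C}, B→{A, G}, C→{E, F}, E→∅, F→{C}, G→{B}; now {A, B, C, E, F, G}.
The final set {A, B, C, E, F, G} contains the accepting states B, F, G.

Yes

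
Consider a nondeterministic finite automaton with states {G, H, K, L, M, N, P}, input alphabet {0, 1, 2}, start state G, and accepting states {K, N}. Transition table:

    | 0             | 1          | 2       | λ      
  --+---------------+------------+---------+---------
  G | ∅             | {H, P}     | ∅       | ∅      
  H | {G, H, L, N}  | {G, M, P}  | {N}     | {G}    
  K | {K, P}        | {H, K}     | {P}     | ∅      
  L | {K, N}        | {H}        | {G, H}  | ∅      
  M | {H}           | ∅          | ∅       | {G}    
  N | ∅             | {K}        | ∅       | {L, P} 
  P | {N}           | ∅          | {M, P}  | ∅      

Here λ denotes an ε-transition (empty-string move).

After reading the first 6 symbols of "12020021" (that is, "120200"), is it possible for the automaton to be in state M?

No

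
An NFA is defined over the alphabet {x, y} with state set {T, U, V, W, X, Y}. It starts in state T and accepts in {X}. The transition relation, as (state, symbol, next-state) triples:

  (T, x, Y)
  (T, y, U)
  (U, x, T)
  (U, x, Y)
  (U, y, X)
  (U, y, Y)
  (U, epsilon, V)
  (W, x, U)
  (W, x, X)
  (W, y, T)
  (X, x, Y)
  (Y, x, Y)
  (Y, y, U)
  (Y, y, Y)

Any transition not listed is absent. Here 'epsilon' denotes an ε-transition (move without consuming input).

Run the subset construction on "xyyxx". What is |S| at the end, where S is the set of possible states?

1

Start in {T}.
Read 'x': T→{Y}; now {Y}.
Read 'y': Y→{U, Y}; union {U, Y}; ε-closure = {U, V, Y}.
Read 'y': U→{X, Y}, V→∅, Y→{U, Y}; union {U, X, Y}; ε-closure = {U, V, X, Y}.
Read 'x': U→{T, Y}, V→∅, X→{Y}, Y→{Y}; now {T, Y}.
Read 'x': T→{Y}, Y→{Y}; now {Y}.
That set has 1 state.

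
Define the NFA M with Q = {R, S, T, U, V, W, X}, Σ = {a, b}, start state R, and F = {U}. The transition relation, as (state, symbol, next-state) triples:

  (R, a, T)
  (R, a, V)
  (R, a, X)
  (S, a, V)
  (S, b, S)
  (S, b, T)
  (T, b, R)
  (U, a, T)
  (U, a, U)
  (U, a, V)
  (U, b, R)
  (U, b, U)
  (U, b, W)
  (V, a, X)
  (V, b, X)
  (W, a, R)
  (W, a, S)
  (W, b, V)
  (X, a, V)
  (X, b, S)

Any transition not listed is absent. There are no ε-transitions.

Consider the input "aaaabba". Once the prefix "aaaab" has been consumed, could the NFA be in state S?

Yes

Start in {R}.
Read 'a': R→{T, V, X}; now {T, V, X}.
Read 'a': T→∅, V→{X}, X→{V}; now {V, X}.
Read 'a': V→{X}, X→{V}; now {V, X}.
Read 'a': V→{X}, X→{V}; now {V, X}.
Read 'b': V→{X}, X→{S}; now {S, X}.
State S is in {S, X}.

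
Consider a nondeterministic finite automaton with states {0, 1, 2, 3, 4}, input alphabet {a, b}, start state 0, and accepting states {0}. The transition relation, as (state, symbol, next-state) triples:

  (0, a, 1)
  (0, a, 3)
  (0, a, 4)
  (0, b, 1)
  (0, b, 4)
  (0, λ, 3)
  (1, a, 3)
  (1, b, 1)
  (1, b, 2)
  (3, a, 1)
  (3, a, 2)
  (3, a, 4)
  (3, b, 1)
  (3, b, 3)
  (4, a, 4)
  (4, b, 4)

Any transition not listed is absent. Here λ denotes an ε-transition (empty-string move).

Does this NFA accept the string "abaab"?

No

Start: ε-closure({0}) = {0, 3}.
Read 'a': {0, 3} → {1, 2, 3, 4}.
Read 'b': {1, 2, 3, 4} → {1, 2, 3, 4}.
Read 'a': {1, 2, 3, 4} → {1, 2, 3, 4}.
Read 'a': {1, 2, 3, 4} → {1, 2, 3, 4}.
Read 'b': {1, 2, 3, 4} → {1, 2, 3, 4}.
The final set {1, 2, 3, 4} contains no accepting state.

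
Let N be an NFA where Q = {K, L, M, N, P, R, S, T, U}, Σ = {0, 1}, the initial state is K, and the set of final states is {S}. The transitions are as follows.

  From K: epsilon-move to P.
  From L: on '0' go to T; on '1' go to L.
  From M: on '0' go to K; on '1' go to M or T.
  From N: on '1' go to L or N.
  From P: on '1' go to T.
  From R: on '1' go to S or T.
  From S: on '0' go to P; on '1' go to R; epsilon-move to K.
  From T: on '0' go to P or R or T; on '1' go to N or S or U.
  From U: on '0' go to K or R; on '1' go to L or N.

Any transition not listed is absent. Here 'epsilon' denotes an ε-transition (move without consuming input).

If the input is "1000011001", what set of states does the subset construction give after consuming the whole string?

{K, N, P, S, T, U}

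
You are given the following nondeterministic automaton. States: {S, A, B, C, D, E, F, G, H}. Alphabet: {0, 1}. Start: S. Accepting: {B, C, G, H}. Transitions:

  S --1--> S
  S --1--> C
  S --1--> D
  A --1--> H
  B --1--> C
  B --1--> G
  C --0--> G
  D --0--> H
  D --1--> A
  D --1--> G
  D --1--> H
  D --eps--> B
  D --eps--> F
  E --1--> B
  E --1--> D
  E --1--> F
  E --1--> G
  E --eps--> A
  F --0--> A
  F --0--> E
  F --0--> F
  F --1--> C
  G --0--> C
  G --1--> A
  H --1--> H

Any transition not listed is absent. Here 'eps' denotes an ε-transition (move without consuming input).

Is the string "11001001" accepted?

Yes

Start in {S}.
Read '1': S→{S, C, D}; union {S, C, D}; ε-closure = {S, B, C, D, F}.
Read '1': S→{S, C, D}, B→{C, G}, C→∅, D→{A, G, H}, F→{C}; union {S, A, C, D, G, H}; ε-closure = {S, A, B, C, D, F, G, H}.
Read '0': S→∅, A→∅, B→∅, C→{G}, D→{H}, F→{A, E, F}, G→{C}, H→∅; now {A, C, E, F, G, H}.
Read '0': A→∅, C→{G}, E→∅, F→{A, E, F}, G→{C}, H→∅; now {A, C, E, F, G}.
Read '1': A→{H}, C→∅, E→{B, D, F, G}, F→{C}, G→{A}; now {A, B, C, D, F, G, H}.
Read '0': A→∅, B→∅, C→{G}, D→{H}, F→{A, E, F}, G→{C}, H→∅; now {A, C, E, F, G, H}.
Read '0': A→∅, C→{G}, E→∅, F→{A, E, F}, G→{C}, H→∅; now {A, C, E, F, G}.
Read '1': A→{H}, C→∅, E→{B, D, F, G}, F→{C}, G→{A}; now {A, B, C, D, F, G, H}.
The final set {A, B, C, D, F, G, H} contains the accepting states B, C, G, H.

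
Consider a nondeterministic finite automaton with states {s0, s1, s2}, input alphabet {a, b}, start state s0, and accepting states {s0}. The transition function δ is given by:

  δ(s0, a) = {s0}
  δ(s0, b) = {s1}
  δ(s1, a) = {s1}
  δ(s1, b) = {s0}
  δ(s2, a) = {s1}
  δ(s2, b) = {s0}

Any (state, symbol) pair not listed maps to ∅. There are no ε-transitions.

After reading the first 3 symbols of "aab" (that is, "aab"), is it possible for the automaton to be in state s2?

No

Start in {s0}.
Read 'a': {s0} → {s0}.
Read 'a': {s0} → {s0}.
Read 'b': {s0} → {s1}.
State s2 is not in {s1}.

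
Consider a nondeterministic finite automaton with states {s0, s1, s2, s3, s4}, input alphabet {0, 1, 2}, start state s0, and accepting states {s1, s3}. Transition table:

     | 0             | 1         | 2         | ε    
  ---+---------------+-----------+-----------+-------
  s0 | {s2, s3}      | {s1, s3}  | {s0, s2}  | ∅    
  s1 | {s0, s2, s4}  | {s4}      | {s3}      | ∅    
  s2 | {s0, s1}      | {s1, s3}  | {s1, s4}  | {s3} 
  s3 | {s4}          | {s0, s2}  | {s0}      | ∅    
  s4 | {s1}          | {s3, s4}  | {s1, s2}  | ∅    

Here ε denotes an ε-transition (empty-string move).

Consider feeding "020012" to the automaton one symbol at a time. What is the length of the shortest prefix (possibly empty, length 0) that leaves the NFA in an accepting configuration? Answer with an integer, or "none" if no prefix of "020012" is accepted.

1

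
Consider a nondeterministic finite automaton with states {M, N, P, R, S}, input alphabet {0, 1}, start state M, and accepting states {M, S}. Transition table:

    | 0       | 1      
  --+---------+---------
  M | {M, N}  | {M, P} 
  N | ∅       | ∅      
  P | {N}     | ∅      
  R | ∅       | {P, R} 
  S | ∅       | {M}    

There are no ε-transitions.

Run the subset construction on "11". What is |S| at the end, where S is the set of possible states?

2

Start in {M}.
Read '1': M→{M, P}; now {M, P}.
Read '1': M→{M, P}, P→∅; now {M, P}.
That set has 2 states.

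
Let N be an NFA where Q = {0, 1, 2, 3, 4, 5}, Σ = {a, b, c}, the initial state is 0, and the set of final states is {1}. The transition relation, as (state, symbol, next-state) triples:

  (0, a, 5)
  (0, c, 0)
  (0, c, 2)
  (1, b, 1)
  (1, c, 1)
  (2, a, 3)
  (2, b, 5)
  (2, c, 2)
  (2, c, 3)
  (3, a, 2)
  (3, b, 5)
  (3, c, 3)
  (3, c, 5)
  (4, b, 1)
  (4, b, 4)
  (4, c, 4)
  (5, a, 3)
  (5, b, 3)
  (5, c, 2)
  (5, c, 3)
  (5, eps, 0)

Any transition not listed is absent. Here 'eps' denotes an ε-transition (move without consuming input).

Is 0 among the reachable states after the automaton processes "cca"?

Start in {0}.
Read 'c': 0→{0, 2}; now {0, 2}.
Read 'c': 0→{0, 2}, 2→{2, 3}; now {0, 2, 3}.
Read 'a': 0→{5}, 2→{3}, 3→{2}; union {2, 3, 5}; ε-closure = {0, 2, 3, 5}.
State 0 is in {0, 2, 3, 5}.

Yes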